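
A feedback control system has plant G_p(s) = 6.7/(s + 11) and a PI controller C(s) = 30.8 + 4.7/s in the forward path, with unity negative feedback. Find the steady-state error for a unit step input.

0

The open loop C(s)G_p(s) has a pole at the origin (type 1), so the static position error constant is infinite and e_ss = 1/(1+∞) = 0.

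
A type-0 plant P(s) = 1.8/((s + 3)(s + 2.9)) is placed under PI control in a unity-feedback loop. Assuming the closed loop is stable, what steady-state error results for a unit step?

0

The PI controller's integrator makes the forward path type 1, so e_ss to a step is zero.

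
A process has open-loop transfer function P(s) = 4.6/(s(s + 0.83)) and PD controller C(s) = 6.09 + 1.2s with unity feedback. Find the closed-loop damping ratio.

Forward path: (6.09 + 1.2s)·4.6/(s(s+0.83)). The closed-loop characteristic equation is s² + (0.83 + 4.6·1.2)s + 4.6·6.09 = 0.
That is s² + 6.35s + 28.01 = 0, so ω_n = 5.293 rad/s and ζ = 6.35/(2·5.293) = 0.5999.

ζ = 0.6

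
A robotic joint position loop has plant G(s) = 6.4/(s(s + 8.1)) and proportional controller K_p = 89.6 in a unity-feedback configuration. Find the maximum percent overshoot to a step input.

From 1 + K_pG(s) = 0: s² + 8.1s + 573.4 = 0 ⇒ ω_n = 23.95, ζ = 0.1691.
%OS = 100·exp(−πζ/√(1−ζ²)) = 100·exp(−π·0.1691/√0.9714) = 58.3%.

58.3%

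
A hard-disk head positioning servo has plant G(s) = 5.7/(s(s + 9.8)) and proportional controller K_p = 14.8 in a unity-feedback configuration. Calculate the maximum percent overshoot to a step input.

13.8%

The closed-loop denominator s² + 9.8s + 84.36 gives ω_n = √84.36 = 9.185 and ζ = 9.8/(2ω_n) = 0.5335.
%OS = 100·exp(−πζ/√(1−ζ²)) = 100·exp(−π·0.5335/√0.7154) = 13.8%.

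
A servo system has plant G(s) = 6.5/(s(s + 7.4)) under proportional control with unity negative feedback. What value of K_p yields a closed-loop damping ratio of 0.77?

Closed-loop characteristic equation: s² + 7.4s + K_p·6.5 = 0.
So ω_n = √(6.5K_p) and 2ζω_n = 7.4, giving ζ = 7.4/(2√(6.5K_p)).
Setting ζ = 0.77: √(6.5K_p) = 7.4/(2·0.77) = 4.805, so K_p = 23.09/6.5 = 3.55.

K_p = 3.55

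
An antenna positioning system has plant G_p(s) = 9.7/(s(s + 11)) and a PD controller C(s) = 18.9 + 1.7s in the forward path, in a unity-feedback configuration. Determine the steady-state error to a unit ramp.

The loop has one pole at the origin (type 1). Velocity error constant K_v = lim_{s→0} s·C(s)G_p(s) = 18.9·9.7/11 = 16.67.
Steady-state error to a unit ramp: e_ss = 1/K_v = 0.06.

0.06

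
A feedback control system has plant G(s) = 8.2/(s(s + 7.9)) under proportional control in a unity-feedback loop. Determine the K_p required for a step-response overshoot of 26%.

K_p = 12.3

From %OS = 100·exp(−πζ/√(1−ζ²)) = 26%, ζ = −ln(0.26)/√(π²+ln²(0.26)) = 0.3941.
Characteristic equation s² + 7.9s + 8.2K_p = 0 gives ζ = 7.9/(2√(8.2K_p)).
Setting ζ = 0.3941: √(8.2K_p) = 7.9/(2·0.3941) = 10.02, so K_p = 100.5/8.2 = 12.3.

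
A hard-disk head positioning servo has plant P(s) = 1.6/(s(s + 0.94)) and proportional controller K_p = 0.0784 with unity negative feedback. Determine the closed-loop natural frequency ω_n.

With unity feedback the closed-loop characteristic equation is s² + 0.94s + 0.0784·1.6 = s² + 0.94s + 0.1254 = 0.
So ω_n² = 0.1254 ⇒ ω_n = 0.3542 rad/s, and ζ = 0.94/(2ω_n) = 1.33.

ω_n = 0.354 rad/s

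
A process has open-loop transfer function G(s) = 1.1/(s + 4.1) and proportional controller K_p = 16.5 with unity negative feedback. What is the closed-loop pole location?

s = -22.25

Closed-loop transfer function: T(s) = K_p·G(s)/(1 + K_p·G(s)) = 18.15/(s + 4.1 + 18.15) = 18.15/(s + 22.25).
The closed-loop pole is at s = −22.25.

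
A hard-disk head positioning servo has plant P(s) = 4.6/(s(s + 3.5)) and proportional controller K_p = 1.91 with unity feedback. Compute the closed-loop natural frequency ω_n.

1 + K_p·P(s) = 0 gives s² + 3.5s + 8.786 = 0.
Matching s² + 2ζω_n s + ω_n²: ω_n = √8.786 = 2.964 rad/s and 2ζω_n = 3.5, so ζ = 3.5/(2·2.964) = 0.59.

ω_n = 2.96 rad/s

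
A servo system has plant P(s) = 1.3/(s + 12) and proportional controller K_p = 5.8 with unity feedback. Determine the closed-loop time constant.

τ = 0.0512 s

Closed-loop transfer function: T(s) = K_p·P(s)/(1 + K_p·P(s)) = 7.54/(s + 12 + 7.54) = 7.54/(s + 19.54).
Time constant τ = 1/19.54 = 0.0512 s.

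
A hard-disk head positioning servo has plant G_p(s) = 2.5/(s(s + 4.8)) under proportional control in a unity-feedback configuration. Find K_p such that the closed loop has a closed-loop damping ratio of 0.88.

K_p = 2.98

Closed-loop characteristic equation: s² + 4.8s + K_p·2.5 = 0.
So ω_n = √(2.5K_p) and 2ζω_n = 4.8, giving ζ = 4.8/(2√(2.5K_p)).
Setting ζ = 0.88: √(2.5K_p) = 4.8/(2·0.88) = 2.727, so K_p = 7.438/2.5 = 2.98.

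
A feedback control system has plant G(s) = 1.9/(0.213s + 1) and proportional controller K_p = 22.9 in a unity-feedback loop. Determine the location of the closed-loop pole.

Closed loop: T(s) = K_p·G/(1+K_p·G) = 43.51/(0.213s + 1 + 43.51), with pole at s = −(1 + 43.51)/0.213 = −209.

s = -209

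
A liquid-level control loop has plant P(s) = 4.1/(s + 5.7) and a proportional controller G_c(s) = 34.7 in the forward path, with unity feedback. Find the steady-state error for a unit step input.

The loop is type 0. Static position error constant K_pos = G_c(0)·P(0) = 34.7·0.7193 = 24.96.
Steady-state error to a unit step: e_ss = 1/(1+K_pos) = 1/25.96 = 0.0385.

0.0385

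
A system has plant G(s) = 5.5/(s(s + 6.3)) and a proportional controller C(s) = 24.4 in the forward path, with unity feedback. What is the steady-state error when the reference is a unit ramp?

The loop has one pole at the origin (type 1). Velocity error constant K_v = lim_{s→0} s·C(s)G(s) = 24.4·5.5/6.3 = 21.3.
Steady-state error to a unit ramp: e_ss = 1/K_v = 0.0469.

0.0469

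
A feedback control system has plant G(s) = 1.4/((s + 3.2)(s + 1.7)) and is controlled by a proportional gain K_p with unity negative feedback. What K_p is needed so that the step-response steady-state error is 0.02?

K_p = 190

Steady-state error for a unit step on this type-0 loop is 1/(1 + K_p·G(0)).
G(0) = 0.2574. Require 1/(1 + K_p·0.2574) = 0.02, so 1 + 0.2574·K_p = 50.
K_p = (50 − 1)/0.2574 = 190.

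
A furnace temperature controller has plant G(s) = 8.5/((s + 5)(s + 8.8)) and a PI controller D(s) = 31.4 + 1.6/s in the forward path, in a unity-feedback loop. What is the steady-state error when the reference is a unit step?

The open loop D(s)G(s) has a pole at the origin (type 1), so the static position error constant is infinite and e_ss = 1/(1+∞) = 0.

0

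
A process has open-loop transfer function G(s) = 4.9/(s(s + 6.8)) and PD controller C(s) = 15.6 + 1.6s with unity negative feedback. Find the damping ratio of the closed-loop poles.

Forward path: (15.6 + 1.6s)·4.9/(s(s+6.8)). The closed-loop characteristic equation is s² + (6.8 + 4.9·1.6)s + 4.9·15.6 = 0.
That is s² + 14.64s + 76.44 = 0, so ω_n = 8.743 rad/s and ζ = 14.64/(2·8.743) = 0.8372.

ζ = 0.837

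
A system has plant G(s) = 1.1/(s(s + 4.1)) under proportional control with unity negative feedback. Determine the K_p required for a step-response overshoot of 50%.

From %OS = 100·exp(−πζ/√(1−ζ²)) = 50%, ζ = −ln(0.5)/√(π²+ln²(0.5)) = 0.2155.
Characteristic equation s² + 4.1s + 1.1K_p = 0 gives ζ = 4.1/(2√(1.1K_p)).
Setting ζ = 0.2155: √(1.1K_p) = 4.1/(2·0.2155) = 9.515, so K_p = 90.53/1.1 = 82.3.

K_p = 82.3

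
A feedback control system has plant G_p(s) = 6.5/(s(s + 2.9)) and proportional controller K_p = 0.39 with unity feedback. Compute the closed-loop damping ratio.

ζ = 0.911

1 + K_p·G_p(s) = 0 gives s² + 2.9s + 2.535 = 0.
Matching s² + 2ζω_n s + ω_n²: ω_n = √2.535 = 1.592 rad/s and 2ζω_n = 2.9, so ζ = 2.9/(2·1.592) = 0.911.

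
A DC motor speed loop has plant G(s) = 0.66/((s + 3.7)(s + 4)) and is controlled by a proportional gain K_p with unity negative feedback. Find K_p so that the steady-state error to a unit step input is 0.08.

K_p = 258

For a type-0 loop with proportional control, e_ss = 1/(1 + K_p·G(0)).
G(0) = 0.04459. Require 1/(1 + K_p·0.04459) = 0.08, so 1 + 0.04459·K_p = 12.5.
K_p = (12.5 − 1)/0.04459 = 258.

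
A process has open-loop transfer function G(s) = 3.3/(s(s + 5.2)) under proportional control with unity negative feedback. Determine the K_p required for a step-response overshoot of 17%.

From %OS = 100·exp(−πζ/√(1−ζ²)) = 17%, ζ = −ln(0.17)/√(π²+ln²(0.17)) = 0.4913.
Characteristic equation s² + 5.2s + 3.3K_p = 0 gives ζ = 5.2/(2√(3.3K_p)).
Setting ζ = 0.4913: √(3.3K_p) = 5.2/(2·0.4913) = 5.292, so K_p = 28.01/3.3 = 8.49.

K_p = 8.49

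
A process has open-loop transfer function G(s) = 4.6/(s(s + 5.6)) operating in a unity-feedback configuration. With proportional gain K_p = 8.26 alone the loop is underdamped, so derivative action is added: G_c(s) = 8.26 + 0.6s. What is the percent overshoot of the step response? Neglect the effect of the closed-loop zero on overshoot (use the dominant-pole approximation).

Forward path: (8.26 + 0.6s)·4.6/(s(s+5.6)). The closed-loop characteristic equation is s² + (5.6 + 4.6·0.6)s + 4.6·8.26 = 0.
That is s² + 8.36s + 38 = 0, so ω_n = 6.164 rad/s and ζ = 8.36/(2·6.164) = 0.6781.
%OS = 100·exp(−πζ/√(1−ζ²)) = 5.51%.

5.51%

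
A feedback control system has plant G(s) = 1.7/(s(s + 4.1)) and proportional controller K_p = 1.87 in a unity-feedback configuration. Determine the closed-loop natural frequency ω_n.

The closed-loop denominator is s(s+4.1) + 1.87·1.7 = s² + 4.1s + 3.179.
So ω_n² = 3.179 ⇒ ω_n = 1.783 rad/s, and ζ = 4.1/(2ω_n) = 1.15.

ω_n = 1.78 rad/s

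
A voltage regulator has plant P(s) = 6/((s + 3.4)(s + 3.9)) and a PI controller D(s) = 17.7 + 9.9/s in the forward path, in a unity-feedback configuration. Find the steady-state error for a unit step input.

0

The open loop D(s)P(s) has a pole at the origin (type 1), so the static position error constant is infinite and e_ss = 1/(1+∞) = 0.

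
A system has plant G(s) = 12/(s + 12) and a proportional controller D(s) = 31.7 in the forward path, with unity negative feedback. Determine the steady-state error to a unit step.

The loop is type 0. Static position error constant K_pos = D(0)·G(0) = 31.7·1 = 31.7.
Steady-state error to a unit step: e_ss = 1/(1+K_pos) = 1/32.7 = 0.0306.

0.0306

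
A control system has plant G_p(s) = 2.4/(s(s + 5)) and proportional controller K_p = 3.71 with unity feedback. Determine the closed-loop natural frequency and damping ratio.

ω_n = 2.98 rad/s, ζ = 0.838

With unity feedback the closed-loop characteristic equation is s² + 5s + 3.71·2.4 = s² + 5s + 8.904 = 0.
Matching s² + 2ζω_n s + ω_n²: ω_n = √8.904 = 2.984 rad/s and 2ζω_n = 5, so ζ = 5/(2·2.984) = 0.838.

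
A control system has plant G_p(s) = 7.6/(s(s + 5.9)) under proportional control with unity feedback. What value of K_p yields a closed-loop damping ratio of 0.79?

K_p = 1.83

Closed-loop characteristic equation: s² + 5.9s + K_p·7.6 = 0.
So ω_n = √(7.6K_p) and 2ζω_n = 5.9, giving ζ = 5.9/(2√(7.6K_p)).
Setting ζ = 0.79: √(7.6K_p) = 5.9/(2·0.79) = 3.734, so K_p = 13.94/7.6 = 1.83.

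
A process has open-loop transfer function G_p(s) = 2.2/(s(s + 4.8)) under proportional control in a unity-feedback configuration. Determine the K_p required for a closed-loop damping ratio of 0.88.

Closed-loop characteristic equation: s² + 4.8s + K_p·2.2 = 0.
So ω_n = √(2.2K_p) and 2ζω_n = 4.8, giving ζ = 4.8/(2√(2.2K_p)).
Setting ζ = 0.88: √(2.2K_p) = 4.8/(2·0.88) = 2.727, so K_p = 7.438/2.2 = 3.38.

K_p = 3.38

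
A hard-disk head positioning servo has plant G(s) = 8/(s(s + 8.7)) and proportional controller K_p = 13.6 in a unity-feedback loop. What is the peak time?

T_p = 0.331 s

Closed-loop characteristic equation: s² + 8.7s + 108.8 = 0, so ω_n = 10.43 rad/s and ζ = 8.7/(2·10.43) = 0.417.
Damped frequency ω_d = ω_n√(1−ζ²) = 9.48 rad/s, so peak time T_p = π/ω_d = 0.331 s.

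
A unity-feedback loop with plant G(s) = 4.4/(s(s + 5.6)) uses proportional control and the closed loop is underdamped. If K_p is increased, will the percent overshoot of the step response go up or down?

Characteristic equation s² + 5.6s + K_p·4.4 = 0: raising K_p raises ω_n while 2ζω_n = 5.6 is fixed, so ζ falls and overshoot grows.

increase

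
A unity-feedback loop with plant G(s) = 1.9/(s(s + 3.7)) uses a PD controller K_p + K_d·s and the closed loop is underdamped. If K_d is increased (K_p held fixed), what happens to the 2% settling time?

decrease

Characteristic equation s² + (3.7 + 1.9K_d)s + 1.9K_p = 0: raising K_d increases ζω_n = (3.7+1.9K_d)/2 while the loop stays underdamped, so T_s ≈ 4/(ζω_n) decreases.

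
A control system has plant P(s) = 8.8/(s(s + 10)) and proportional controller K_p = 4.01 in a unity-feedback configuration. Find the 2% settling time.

Closed-loop characteristic equation: s² + 10s + 35.29 = 0, so ω_n = 5.94 rad/s and ζ = 10/(2·5.94) = 0.8417.
2% settling time T_s ≈ 4/(ζω_n) = 4/5 = 0.8 s.

T_s ≈ 0.8 s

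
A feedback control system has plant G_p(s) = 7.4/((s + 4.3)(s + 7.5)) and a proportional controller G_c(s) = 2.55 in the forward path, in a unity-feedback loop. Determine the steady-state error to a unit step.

The loop is type 0. Static position error constant K_pos = G_c(0)·G_p(0) = 2.55·0.2295 = 0.5851.
Steady-state error to a unit step: e_ss = 1/(1+K_pos) = 1/1.585 = 0.631.

0.631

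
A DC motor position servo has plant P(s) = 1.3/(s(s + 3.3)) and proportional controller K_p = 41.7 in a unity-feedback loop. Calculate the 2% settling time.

T_s ≈ 2.42 s

From 1 + K_pP(s) = 0: s² + 3.3s + 54.21 = 0 ⇒ ω_n = 7.363, ζ = 0.2241.
2% settling time T_s ≈ 4/(ζω_n) = 4/1.65 = 2.42 s.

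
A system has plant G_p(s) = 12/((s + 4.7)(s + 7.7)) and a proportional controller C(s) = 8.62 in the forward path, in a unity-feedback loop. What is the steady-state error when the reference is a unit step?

The loop is type 0. Static position error constant K_pos = C(0)·G_p(0) = 8.62·0.3316 = 2.858.
Steady-state error to a unit step: e_ss = 1/(1+K_pos) = 1/3.858 = 0.259.

0.259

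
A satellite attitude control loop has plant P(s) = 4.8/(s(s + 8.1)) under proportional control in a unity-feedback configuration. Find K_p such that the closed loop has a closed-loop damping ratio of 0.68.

Closed-loop characteristic equation: s² + 8.1s + K_p·4.8 = 0.
So ω_n = √(4.8K_p) and 2ζω_n = 8.1, giving ζ = 8.1/(2√(4.8K_p)).
Setting ζ = 0.68: √(4.8K_p) = 8.1/(2·0.68) = 5.956, so K_p = 35.47/4.8 = 7.39.

K_p = 7.39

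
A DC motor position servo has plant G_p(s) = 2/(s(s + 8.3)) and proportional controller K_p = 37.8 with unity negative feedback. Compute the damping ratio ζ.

The closed-loop denominator is s(s+8.3) + 37.8·2 = s² + 8.3s + 75.6.
So ω_n² = 75.6 ⇒ ω_n = 8.695 rad/s, and ζ = 8.3/(2ω_n) = 0.477.

ζ = 0.477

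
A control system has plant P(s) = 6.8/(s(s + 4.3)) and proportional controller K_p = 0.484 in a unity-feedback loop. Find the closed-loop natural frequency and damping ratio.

ω_n = 1.81 rad/s, ζ = 1.19

With unity feedback the closed-loop characteristic equation is s² + 4.3s + 0.484·6.8 = s² + 4.3s + 3.291 = 0.
So ω_n² = 3.291 ⇒ ω_n = 1.814 rad/s, and ζ = 4.3/(2ω_n) = 1.19.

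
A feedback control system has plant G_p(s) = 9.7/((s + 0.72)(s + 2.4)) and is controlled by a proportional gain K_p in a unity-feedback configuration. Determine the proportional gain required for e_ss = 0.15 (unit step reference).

K_p = 1.01

Steady-state error for a unit step on this type-0 loop is 1/(1 + K_p·G_p(0)).
G_p(0) = 5.613. Require 1/(1 + K_p·5.613) = 0.15, so 1 + 5.613·K_p = 6.667.
K_p = (6.667 − 1)/5.613 = 1.01.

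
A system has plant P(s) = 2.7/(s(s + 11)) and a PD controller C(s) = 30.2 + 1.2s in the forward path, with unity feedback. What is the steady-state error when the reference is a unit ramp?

The loop has one pole at the origin (type 1). Velocity error constant K_v = lim_{s→0} s·C(s)P(s) = 30.2·2.7/11 = 7.413.
Steady-state error to a unit ramp: e_ss = 1/K_v = 0.135.

0.135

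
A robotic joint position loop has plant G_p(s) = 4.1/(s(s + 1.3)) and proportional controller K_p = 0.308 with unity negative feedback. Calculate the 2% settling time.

Closed-loop characteristic equation: s² + 1.3s + 1.263 = 0, so ω_n = 1.124 rad/s and ζ = 1.3/(2·1.124) = 0.5784.
2% settling time T_s ≈ 4/(ζω_n) = 4/0.65 = 6.15 s.

T_s ≈ 6.15 s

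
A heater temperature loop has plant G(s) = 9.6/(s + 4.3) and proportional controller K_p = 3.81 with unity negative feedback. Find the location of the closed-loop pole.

s = -40.88

Closed-loop transfer function: T(s) = K_p·G(s)/(1 + K_p·G(s)) = 36.58/(s + 4.3 + 36.58) = 36.58/(s + 40.88).
The closed-loop pole is at s = −40.88.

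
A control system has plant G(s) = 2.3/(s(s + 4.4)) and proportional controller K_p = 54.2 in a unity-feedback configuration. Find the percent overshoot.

53.2%

Closed-loop characteristic equation: s² + 4.4s + 124.7 = 0, so ω_n = 11.17 rad/s and ζ = 4.4/(2·11.17) = 0.197.
%OS = 100·exp(−πζ/√(1−ζ²)) = 100·exp(−π·0.197/√0.9612) = 53.2%.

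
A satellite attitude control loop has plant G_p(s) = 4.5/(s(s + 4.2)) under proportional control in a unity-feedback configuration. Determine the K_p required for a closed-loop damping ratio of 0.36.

K_p = 7.56

Closed-loop characteristic equation: s² + 4.2s + K_p·4.5 = 0.
So ω_n = √(4.5K_p) and 2ζω_n = 4.2, giving ζ = 4.2/(2√(4.5K_p)).
Setting ζ = 0.36: √(4.5K_p) = 4.2/(2·0.36) = 5.833, so K_p = 34.03/4.5 = 7.56.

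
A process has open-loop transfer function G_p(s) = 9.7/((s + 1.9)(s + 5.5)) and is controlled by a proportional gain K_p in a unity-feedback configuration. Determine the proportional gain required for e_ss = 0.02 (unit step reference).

Steady-state error for a unit step on this type-0 loop is 1/(1 + K_p·G_p(0)).
G_p(0) = 0.9282. Require 1/(1 + K_p·0.9282) = 0.02, so 1 + 0.9282·K_p = 50.
K_p = (50 − 1)/0.9282 = 52.8.

K_p = 52.8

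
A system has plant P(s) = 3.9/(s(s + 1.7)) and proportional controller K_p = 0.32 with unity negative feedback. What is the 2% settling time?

T_s ≈ 4.71 s

From 1 + K_pP(s) = 0: s² + 1.7s + 1.248 = 0 ⇒ ω_n = 1.117, ζ = 0.7609.
2% settling time T_s ≈ 4/(ζω_n) = 4/0.85 = 4.71 s.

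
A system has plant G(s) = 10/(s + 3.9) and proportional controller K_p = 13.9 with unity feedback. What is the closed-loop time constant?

Closed-loop transfer function: T(s) = K_p·G(s)/(1 + K_p·G(s)) = 139/(s + 3.9 + 139) = 139/(s + 142.9).
Time constant τ = 1/142.9 = 0.007 s.

τ = 0.007 s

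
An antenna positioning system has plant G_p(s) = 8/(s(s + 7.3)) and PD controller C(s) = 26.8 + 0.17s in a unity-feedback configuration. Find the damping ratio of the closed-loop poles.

ζ = 0.296

Forward path: (26.8 + 0.17s)·8/(s(s+7.3)). The closed-loop characteristic equation is s² + (7.3 + 8·0.17)s + 8·26.8 = 0.
That is s² + 8.66s + 214.4 = 0, so ω_n = 14.64 rad/s and ζ = 8.66/(2·14.64) = 0.2957.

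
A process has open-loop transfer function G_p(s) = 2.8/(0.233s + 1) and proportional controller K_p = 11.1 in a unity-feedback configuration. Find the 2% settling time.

Closed loop: T(s) = K_p·G_p/(1+K_p·G_p) = 31.08/(0.233s + 1 + 31.08), with pole at s = −(1 + 31.08)/0.233 = −137.7.
τ = 1/137.7 = 0.007263 s, so 2% settling time ≈ 4τ = 0.0291 s.

T_s ≈ 0.0291 s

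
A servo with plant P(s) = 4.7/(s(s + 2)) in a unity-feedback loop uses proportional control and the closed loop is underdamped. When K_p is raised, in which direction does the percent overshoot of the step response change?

increase

ζ = 2/(2√(4.7K_p)) decreases as K_p grows; lower damping means more overshoot.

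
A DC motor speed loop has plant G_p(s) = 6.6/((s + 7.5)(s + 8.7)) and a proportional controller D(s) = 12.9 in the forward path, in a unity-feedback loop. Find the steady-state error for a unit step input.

0.434

The loop is type 0. Static position error constant K_pos = D(0)·G_p(0) = 12.9·0.1011 = 1.305.
Steady-state error to a unit step: e_ss = 1/(1+K_pos) = 1/2.305 = 0.434.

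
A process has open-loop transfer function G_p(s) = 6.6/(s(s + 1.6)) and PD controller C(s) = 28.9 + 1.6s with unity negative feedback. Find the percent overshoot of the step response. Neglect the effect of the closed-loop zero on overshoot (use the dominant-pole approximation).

Forward path: (28.9 + 1.6s)·6.6/(s(s+1.6)). The closed-loop characteristic equation is s² + (1.6 + 6.6·1.6)s + 6.6·28.9 = 0.
That is s² + 12.16s + 190.7 = 0, so ω_n = 13.81 rad/s and ζ = 12.16/(2·13.81) = 0.4402.
%OS = 100·exp(−πζ/√(1−ζ²)) = 21.4%.

21.4%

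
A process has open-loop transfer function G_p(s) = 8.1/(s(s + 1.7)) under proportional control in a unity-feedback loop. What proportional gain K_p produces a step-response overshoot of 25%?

K_p = 0.547

From %OS = 100·exp(−πζ/√(1−ζ²)) = 25%, ζ = −ln(0.25)/√(π²+ln²(0.25)) = 0.4037.
Characteristic equation s² + 1.7s + 8.1K_p = 0 gives ζ = 1.7/(2√(8.1K_p)).
Setting ζ = 0.4037: √(8.1K_p) = 1.7/(2·0.4037) = 2.105, so K_p = 4.433/8.1 = 0.547.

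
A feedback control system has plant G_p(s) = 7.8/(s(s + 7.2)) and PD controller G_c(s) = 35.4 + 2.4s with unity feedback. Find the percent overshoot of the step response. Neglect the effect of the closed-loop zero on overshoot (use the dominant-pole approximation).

1.99%

Forward path: (35.4 + 2.4s)·7.8/(s(s+7.2)). The closed-loop characteristic equation is s² + (7.2 + 7.8·2.4)s + 7.8·35.4 = 0.
That is s² + 25.92s + 276.1 = 0, so ω_n = 16.62 rad/s and ζ = 25.92/(2·16.62) = 0.7799.
%OS = 100·exp(−πζ/√(1−ζ²)) = 1.99%.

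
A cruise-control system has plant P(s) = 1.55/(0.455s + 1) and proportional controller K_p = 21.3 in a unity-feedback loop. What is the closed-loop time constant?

τ = 0.0134 s

Closed loop: T(s) = K_p·P/(1+K_p·P) = 33.02/(0.455s + 1 + 33.02), with pole at s = −(1 + 33.02)/0.455 = −74.76.
Closed-loop time constant τ = 1/74.76 = 0.0134 s.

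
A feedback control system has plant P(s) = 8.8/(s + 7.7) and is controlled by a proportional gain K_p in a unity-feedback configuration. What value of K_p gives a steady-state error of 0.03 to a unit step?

The loop is type 0, so e_ss(step) = 1/(1 + K_pos) with K_pos = K_p·P(0).
P(0) = 1.143. Require 1/(1 + K_p·1.143) = 0.03, so 1 + 1.143·K_p = 33.33.
K_p = (33.33 − 1)/1.143 = 28.3.

K_p = 28.3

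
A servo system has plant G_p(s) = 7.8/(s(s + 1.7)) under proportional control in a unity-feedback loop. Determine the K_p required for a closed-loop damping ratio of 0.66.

Closed-loop characteristic equation: s² + 1.7s + K_p·7.8 = 0.
So ω_n = √(7.8K_p) and 2ζω_n = 1.7, giving ζ = 1.7/(2√(7.8K_p)).
Setting ζ = 0.66: √(7.8K_p) = 1.7/(2·0.66) = 1.288, so K_p = 1.659/7.8 = 0.213.

K_p = 0.213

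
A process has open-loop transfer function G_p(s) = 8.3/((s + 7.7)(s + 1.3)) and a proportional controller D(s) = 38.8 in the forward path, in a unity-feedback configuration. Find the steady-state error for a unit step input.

The loop is type 0. Static position error constant K_pos = D(0)·G_p(0) = 38.8·0.8292 = 32.17.
Steady-state error to a unit step: e_ss = 1/(1+K_pos) = 1/33.17 = 0.0301.

0.0301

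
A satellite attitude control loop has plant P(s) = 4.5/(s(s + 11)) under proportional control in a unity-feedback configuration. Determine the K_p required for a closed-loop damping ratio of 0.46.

K_p = 31.8

Closed-loop characteristic equation: s² + 11s + K_p·4.5 = 0.
So ω_n = √(4.5K_p) and 2ζω_n = 11, giving ζ = 11/(2√(4.5K_p)).
Setting ζ = 0.46: √(4.5K_p) = 11/(2·0.46) = 11.96, so K_p = 143/4.5 = 31.8.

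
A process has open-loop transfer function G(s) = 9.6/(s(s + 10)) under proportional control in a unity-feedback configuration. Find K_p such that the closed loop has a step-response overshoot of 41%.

From %OS = 100·exp(−πζ/√(1−ζ²)) = 41%, ζ = −ln(0.41)/√(π²+ln²(0.41)) = 0.273.
Characteristic equation s² + 10s + 9.6K_p = 0 gives ζ = 10/(2√(9.6K_p)).
Setting ζ = 0.273: √(9.6K_p) = 10/(2·0.273) = 18.31, so K_p = 335.4/9.6 = 34.9.

K_p = 34.9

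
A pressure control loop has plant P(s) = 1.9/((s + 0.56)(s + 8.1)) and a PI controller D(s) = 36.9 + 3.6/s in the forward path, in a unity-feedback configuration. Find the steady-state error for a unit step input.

The open loop D(s)P(s) has a pole at the origin (type 1), so the static position error constant is infinite and e_ss = 1/(1+∞) = 0.

0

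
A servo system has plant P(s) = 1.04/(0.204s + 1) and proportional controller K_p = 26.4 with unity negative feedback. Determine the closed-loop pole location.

Closed loop: T(s) = K_p·P/(1+K_p·P) = 27.46/(0.204s + 1 + 27.46), with pole at s = −(1 + 27.46)/0.204 = −139.5.

s = -139.5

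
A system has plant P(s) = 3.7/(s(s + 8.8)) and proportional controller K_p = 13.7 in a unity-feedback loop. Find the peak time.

T_p = 0.561 s

Closed-loop characteristic equation: s² + 8.8s + 50.69 = 0, so ω_n = 7.12 rad/s and ζ = 8.8/(2·7.12) = 0.618.
Damped frequency ω_d = ω_n√(1−ζ²) = 5.597 rad/s, so peak time T_p = π/ω_d = 0.561 s.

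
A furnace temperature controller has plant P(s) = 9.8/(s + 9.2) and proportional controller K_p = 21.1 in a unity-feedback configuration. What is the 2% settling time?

T_s ≈ 0.0185 s

Closed-loop transfer function: T(s) = K_p·P(s)/(1 + K_p·P(s)) = 206.8/(s + 9.2 + 206.8) = 206.8/(s + 216).
Time constant τ = 1/216 = 0.00463 s, so the 2% settling time is about 4τ = 0.0185 s.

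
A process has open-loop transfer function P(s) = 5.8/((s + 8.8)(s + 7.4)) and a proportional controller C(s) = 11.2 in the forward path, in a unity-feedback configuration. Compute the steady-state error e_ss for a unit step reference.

0.501

The loop is type 0. Static position error constant K_pos = C(0)·P(0) = 11.2·0.08907 = 0.9975.
Steady-state error to a unit step: e_ss = 1/(1+K_pos) = 1/1.998 = 0.501.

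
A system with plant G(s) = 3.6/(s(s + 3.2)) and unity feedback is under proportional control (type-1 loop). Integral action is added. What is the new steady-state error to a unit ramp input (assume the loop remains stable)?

The integrator raises the loop to type 2, so K_v → ∞ and e_ss to a ramp is zero.

0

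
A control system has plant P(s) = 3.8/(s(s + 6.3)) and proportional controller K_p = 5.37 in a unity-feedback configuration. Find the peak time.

T_p = 0.97 s

The closed-loop denominator s² + 6.3s + 20.41 gives ω_n = √20.41 = 4.517 and ζ = 6.3/(2ω_n) = 0.6973.
Damped frequency ω_d = ω_n√(1−ζ²) = 3.238 rad/s, so peak time T_p = π/ω_d = 0.97 s.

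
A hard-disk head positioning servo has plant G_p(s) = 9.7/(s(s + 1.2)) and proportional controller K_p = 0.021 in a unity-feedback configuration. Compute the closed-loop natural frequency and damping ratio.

1 + K_p·G_p(s) = 0 gives s² + 1.2s + 0.2037 = 0.
Matching s² + 2ζω_n s + ω_n²: ω_n = √0.2037 = 0.4513 rad/s and 2ζω_n = 1.2, so ζ = 1.2/(2·0.4513) = 1.33.

ω_n = 0.451 rad/s, ζ = 1.33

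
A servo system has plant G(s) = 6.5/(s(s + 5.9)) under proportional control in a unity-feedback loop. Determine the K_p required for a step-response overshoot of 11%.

K_p = 4.05

From %OS = 100·exp(−πζ/√(1−ζ²)) = 11%, ζ = −ln(0.11)/√(π²+ln²(0.11)) = 0.5749.
Characteristic equation s² + 5.9s + 6.5K_p = 0 gives ζ = 5.9/(2√(6.5K_p)).
Setting ζ = 0.5749: √(6.5K_p) = 5.9/(2·0.5749) = 5.131, so K_p = 26.33/6.5 = 4.05.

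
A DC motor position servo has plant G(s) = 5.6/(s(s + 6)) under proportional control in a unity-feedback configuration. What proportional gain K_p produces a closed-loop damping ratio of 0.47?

K_p = 7.28

Closed-loop characteristic equation: s² + 6s + K_p·5.6 = 0.
So ω_n = √(5.6K_p) and 2ζω_n = 6, giving ζ = 6/(2√(5.6K_p)).
Setting ζ = 0.47: √(5.6K_p) = 6/(2·0.47) = 6.383, so K_p = 40.74/5.6 = 7.28.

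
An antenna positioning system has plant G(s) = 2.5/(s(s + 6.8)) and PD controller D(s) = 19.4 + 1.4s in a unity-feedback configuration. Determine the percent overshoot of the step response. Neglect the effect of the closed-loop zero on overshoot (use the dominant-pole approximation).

Forward path: (19.4 + 1.4s)·2.5/(s(s+6.8)). The closed-loop characteristic equation is s² + (6.8 + 2.5·1.4)s + 2.5·19.4 = 0.
That is s² + 10.3s + 48.5 = 0, so ω_n = 6.964 rad/s and ζ = 10.3/(2·6.964) = 0.7395.
%OS = 100·exp(−πζ/√(1−ζ²)) = 3.17%.

3.17%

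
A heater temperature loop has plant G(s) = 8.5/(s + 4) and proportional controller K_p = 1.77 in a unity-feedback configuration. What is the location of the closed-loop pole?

Closed-loop transfer function: T(s) = K_p·G(s)/(1 + K_p·G(s)) = 15.04/(s + 4 + 15.04) = 15.04/(s + 19.05).
The closed-loop pole is at s = −19.05.

s = -19.05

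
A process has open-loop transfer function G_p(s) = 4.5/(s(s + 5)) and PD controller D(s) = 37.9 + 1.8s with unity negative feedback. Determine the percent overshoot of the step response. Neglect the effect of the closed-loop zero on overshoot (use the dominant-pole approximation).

16.2%

Forward path: (37.9 + 1.8s)·4.5/(s(s+5)). The closed-loop characteristic equation is s² + (5 + 4.5·1.8)s + 4.5·37.9 = 0.
That is s² + 13.1s + 170.5 = 0, so ω_n = 13.06 rad/s and ζ = 13.1/(2·13.06) = 0.5016.
%OS = 100·exp(−πζ/√(1−ζ²)) = 16.2%.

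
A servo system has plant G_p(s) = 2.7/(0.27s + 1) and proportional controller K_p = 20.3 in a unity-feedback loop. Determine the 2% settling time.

T_s ≈ 0.0194 s

Closed loop: T(s) = K_p·G_p/(1+K_p·G_p) = 54.81/(0.27s + 1 + 54.81), with pole at s = −(1 + 54.81)/0.27 = −206.7.
τ = 1/206.7 = 0.004838 s, so 2% settling time ≈ 4τ = 0.0194 s.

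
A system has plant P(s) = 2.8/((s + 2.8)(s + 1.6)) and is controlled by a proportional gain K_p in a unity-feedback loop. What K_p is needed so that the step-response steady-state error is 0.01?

K_p = 158

Steady-state error for a unit step on this type-0 loop is 1/(1 + K_p·P(0)).
P(0) = 0.625. Require 1/(1 + K_p·0.625) = 0.01, so 1 + 0.625·K_p = 100.
K_p = (100 − 1)/0.625 = 158.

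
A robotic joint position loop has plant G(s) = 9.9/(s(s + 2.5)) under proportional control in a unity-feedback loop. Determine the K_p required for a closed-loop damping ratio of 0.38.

K_p = 1.09

Closed-loop characteristic equation: s² + 2.5s + K_p·9.9 = 0.
So ω_n = √(9.9K_p) and 2ζω_n = 2.5, giving ζ = 2.5/(2√(9.9K_p)).
Setting ζ = 0.38: √(9.9K_p) = 2.5/(2·0.38) = 3.289, so K_p = 10.82/9.9 = 1.09.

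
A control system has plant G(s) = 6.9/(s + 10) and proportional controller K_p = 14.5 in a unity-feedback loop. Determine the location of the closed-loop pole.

Closed-loop transfer function: T(s) = K_p·G(s)/(1 + K_p·G(s)) = 100.1/(s + 10 + 100.1) = 100.1/(s + 110.1).
The closed-loop pole is at s = −110.1.

s = -110.1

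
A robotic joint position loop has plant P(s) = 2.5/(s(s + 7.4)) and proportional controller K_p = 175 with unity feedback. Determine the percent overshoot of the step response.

56.9%

The closed-loop denominator s² + 7.4s + 437.5 gives ω_n = √437.5 = 20.92 and ζ = 7.4/(2ω_n) = 0.1769.
%OS = 100·exp(−πζ/√(1−ζ²)) = 100·exp(−π·0.1769/√0.9687) = 56.9%.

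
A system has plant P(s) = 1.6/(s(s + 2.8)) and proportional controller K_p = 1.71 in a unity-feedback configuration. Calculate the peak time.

The closed-loop denominator s² + 2.8s + 2.736 gives ω_n = √2.736 = 1.654 and ζ = 2.8/(2ω_n) = 0.8464.
Damped frequency ω_d = ω_n√(1−ζ²) = 0.8809 rad/s, so peak time T_p = π/ω_d = 3.57 s.

T_p = 3.57 s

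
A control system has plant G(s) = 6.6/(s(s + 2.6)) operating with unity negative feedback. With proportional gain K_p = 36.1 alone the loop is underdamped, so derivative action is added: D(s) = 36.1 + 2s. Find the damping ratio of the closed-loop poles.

Forward path: (36.1 + 2s)·6.6/(s(s+2.6)). The closed-loop characteristic equation is s² + (2.6 + 6.6·2)s + 6.6·36.1 = 0.
That is s² + 15.8s + 238.3 = 0, so ω_n = 15.44 rad/s and ζ = 15.8/(2·15.44) = 0.5118.

ζ = 0.512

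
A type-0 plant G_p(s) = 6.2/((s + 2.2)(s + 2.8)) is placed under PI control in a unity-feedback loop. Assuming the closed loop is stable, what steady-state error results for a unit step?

The PI controller's integrator makes the forward path type 1, so e_ss to a step is zero.

0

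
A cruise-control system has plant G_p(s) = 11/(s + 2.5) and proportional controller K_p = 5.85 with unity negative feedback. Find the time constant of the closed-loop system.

Closed-loop transfer function: T(s) = K_p·G_p(s)/(1 + K_p·G_p(s)) = 64.35/(s + 2.5 + 64.35) = 64.35/(s + 66.85).
Time constant τ = 1/66.85 = 0.015 s.

τ = 0.015 s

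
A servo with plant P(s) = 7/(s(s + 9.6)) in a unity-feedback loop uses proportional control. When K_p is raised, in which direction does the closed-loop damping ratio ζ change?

decrease

ζ = 9.6/(2√(7K_p)); increasing K_p raises the denominator, so ζ falls.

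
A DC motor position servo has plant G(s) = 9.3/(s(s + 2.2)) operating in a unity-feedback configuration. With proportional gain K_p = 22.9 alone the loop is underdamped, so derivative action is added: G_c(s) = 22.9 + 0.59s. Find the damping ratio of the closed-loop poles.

Forward path: (22.9 + 0.59s)·9.3/(s(s+2.2)). The closed-loop characteristic equation is s² + (2.2 + 9.3·0.59)s + 9.3·22.9 = 0.
That is s² + 7.687s + 213 = 0, so ω_n = 14.59 rad/s and ζ = 7.687/(2·14.59) = 0.2634.

ζ = 0.263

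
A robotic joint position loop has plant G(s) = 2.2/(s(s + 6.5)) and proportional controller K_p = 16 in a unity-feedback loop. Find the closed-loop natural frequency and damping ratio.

The closed-loop denominator is s(s+6.5) + 16·2.2 = s² + 6.5s + 35.2.
Matching s² + 2ζω_n s + ω_n²: ω_n = √35.2 = 5.933 rad/s and 2ζω_n = 6.5, so ζ = 6.5/(2·5.933) = 0.548.

ω_n = 5.93 rad/s, ζ = 0.548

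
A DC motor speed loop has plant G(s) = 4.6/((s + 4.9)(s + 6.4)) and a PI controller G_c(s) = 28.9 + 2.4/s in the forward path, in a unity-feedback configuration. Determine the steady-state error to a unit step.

0

The open loop G_c(s)G(s) has a pole at the origin (type 1), so the static position error constant is infinite and e_ss = 1/(1+∞) = 0.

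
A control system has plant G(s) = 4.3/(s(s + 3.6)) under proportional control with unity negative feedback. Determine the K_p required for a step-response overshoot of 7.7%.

From %OS = 100·exp(−πζ/√(1−ζ²)) = 7.7%, ζ = −ln(0.077)/√(π²+ln²(0.077)) = 0.6323.
Characteristic equation s² + 3.6s + 4.3K_p = 0 gives ζ = 3.6/(2√(4.3K_p)).
Setting ζ = 0.6323: √(4.3K_p) = 3.6/(2·0.6323) = 2.847, so K_p = 8.104/4.3 = 1.88.

K_p = 1.88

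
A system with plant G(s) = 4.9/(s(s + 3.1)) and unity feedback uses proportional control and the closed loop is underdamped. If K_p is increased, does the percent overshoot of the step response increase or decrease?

increase

ζ = 3.1/(2√(4.9K_p)) decreases as K_p grows; lower damping means more overshoot.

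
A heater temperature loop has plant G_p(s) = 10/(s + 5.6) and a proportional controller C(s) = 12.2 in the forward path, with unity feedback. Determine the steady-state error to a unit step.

0.0439

The loop is type 0. Static position error constant K_pos = C(0)·G_p(0) = 12.2·1.786 = 21.79.
Steady-state error to a unit step: e_ss = 1/(1+K_pos) = 1/22.79 = 0.0439.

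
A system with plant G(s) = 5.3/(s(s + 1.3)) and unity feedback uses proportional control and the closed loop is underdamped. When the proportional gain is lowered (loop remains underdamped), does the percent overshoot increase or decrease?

ζ = 1.3/(2√(5.3K_p)) rises as K_p falls; higher damping means less overshoot.

decrease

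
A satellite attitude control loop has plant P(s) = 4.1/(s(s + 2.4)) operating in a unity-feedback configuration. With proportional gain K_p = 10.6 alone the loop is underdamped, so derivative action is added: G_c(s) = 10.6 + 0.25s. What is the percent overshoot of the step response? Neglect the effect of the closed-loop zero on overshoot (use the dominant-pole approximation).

43%

Forward path: (10.6 + 0.25s)·4.1/(s(s+2.4)). The closed-loop characteristic equation is s² + (2.4 + 4.1·0.25)s + 4.1·10.6 = 0.
That is s² + 3.425s + 43.46 = 0, so ω_n = 6.592 rad/s and ζ = 3.425/(2·6.592) = 0.2598.
%OS = 100·exp(−πζ/√(1−ζ²)) = 43%.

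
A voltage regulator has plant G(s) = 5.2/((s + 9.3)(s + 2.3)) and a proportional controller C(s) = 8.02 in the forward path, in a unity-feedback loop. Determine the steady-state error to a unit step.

0.339

The loop is type 0. Static position error constant K_pos = C(0)·G(0) = 8.02·0.2431 = 1.95.
Steady-state error to a unit step: e_ss = 1/(1+K_pos) = 1/2.95 = 0.339.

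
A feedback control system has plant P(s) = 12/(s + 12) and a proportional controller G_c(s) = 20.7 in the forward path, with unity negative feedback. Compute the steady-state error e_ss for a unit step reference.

The loop is type 0. Static position error constant K_pos = G_c(0)·P(0) = 20.7·1 = 20.7.
Steady-state error to a unit step: e_ss = 1/(1+K_pos) = 1/21.7 = 0.0461.

0.0461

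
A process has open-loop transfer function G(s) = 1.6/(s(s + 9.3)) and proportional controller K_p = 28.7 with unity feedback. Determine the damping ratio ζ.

ζ = 0.686

1 + K_p·G(s) = 0 gives s² + 9.3s + 45.92 = 0.
So ω_n² = 45.92 ⇒ ω_n = 6.776 rad/s, and ζ = 9.3/(2ω_n) = 0.686.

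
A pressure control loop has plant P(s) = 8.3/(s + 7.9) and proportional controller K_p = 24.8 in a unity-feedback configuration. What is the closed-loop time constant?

τ = 0.00468 s

Closed-loop transfer function: T(s) = K_p·P(s)/(1 + K_p·P(s)) = 205.8/(s + 7.9 + 205.8) = 205.8/(s + 213.7).
Time constant τ = 1/213.7 = 0.00468 s.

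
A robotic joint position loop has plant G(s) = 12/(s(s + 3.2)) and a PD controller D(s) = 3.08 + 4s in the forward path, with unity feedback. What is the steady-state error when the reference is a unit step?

The open loop D(s)G(s) has a pole at the origin (type 1), so the static position error constant is infinite and e_ss = 1/(1+∞) = 0.

0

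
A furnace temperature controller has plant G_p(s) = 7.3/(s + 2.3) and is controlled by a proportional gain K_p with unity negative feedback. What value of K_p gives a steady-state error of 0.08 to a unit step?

K_p = 3.62

The loop is type 0, so e_ss(step) = 1/(1 + K_pos) with K_pos = K_p·G_p(0).
G_p(0) = 3.174. Require 1/(1 + K_p·3.174) = 0.08, so 1 + 3.174·K_p = 12.5.
K_p = (12.5 − 1)/3.174 = 3.62.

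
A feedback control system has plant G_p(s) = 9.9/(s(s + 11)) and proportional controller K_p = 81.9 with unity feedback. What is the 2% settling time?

T_s ≈ 0.727 s

From 1 + K_pG_p(s) = 0: s² + 11s + 810.8 = 0 ⇒ ω_n = 28.47, ζ = 0.1932.
2% settling time T_s ≈ 4/(ζω_n) = 4/5.5 = 0.727 s.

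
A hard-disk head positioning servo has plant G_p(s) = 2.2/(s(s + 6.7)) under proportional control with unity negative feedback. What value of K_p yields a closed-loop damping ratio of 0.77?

Closed-loop characteristic equation: s² + 6.7s + K_p·2.2 = 0.
So ω_n = √(2.2K_p) and 2ζω_n = 6.7, giving ζ = 6.7/(2√(2.2K_p)).
Setting ζ = 0.77: √(2.2K_p) = 6.7/(2·0.77) = 4.351, so K_p = 18.93/2.2 = 8.6.

K_p = 8.6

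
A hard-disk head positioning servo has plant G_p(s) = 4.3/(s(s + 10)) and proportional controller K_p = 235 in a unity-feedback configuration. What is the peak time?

The closed-loop denominator s² + 10s + 1010 gives ω_n = √1010 = 31.79 and ζ = 10/(2ω_n) = 0.1573.
Damped frequency ω_d = ω_n√(1−ζ²) = 31.39 rad/s, so peak time T_p = π/ω_d = 0.1 s.

T_p = 0.1 s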